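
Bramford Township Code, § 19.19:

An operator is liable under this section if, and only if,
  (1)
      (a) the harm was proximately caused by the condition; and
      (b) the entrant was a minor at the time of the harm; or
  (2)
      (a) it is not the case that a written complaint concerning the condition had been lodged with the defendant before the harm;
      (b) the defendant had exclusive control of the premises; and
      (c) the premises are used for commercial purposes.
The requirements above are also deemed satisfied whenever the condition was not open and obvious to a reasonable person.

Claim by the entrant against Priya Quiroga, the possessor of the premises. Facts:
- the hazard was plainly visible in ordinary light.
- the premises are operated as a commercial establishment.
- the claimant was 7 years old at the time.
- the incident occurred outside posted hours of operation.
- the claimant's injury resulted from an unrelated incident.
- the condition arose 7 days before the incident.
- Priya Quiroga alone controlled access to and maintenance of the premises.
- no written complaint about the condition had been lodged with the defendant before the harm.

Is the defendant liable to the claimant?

Yes — liable.

(a) proximate cause — not met.
(b) entrant a minor — holds.
(1): F AND T → false.
(a) not (complaint lodged) — holds.
(b) exclusive control — met.
(c) commercial use — met.
(2): T AND T AND T → true.
Overall = F OR T = true.
Exception (not open/obvious) — not satisfied.
Result: main true OR exception false → true.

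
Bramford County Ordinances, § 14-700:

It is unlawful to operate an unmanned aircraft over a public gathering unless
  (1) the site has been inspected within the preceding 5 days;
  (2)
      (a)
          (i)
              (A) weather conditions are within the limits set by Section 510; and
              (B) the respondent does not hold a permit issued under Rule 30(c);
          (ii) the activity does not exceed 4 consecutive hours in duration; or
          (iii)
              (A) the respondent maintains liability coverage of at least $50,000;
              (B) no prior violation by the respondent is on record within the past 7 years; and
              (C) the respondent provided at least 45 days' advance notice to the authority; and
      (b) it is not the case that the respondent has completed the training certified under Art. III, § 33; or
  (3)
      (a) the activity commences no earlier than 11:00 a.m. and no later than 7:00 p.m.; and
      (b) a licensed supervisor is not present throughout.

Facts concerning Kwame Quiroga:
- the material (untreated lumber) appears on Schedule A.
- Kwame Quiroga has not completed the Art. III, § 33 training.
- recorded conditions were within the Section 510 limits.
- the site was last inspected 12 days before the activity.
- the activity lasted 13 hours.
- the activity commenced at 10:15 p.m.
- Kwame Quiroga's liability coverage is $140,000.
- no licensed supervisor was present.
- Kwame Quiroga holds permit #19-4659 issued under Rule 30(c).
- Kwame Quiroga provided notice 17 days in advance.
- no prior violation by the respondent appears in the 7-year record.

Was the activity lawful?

No — unlawful.

(1) site inspected — not met.
(A) weather ok — satisfied.
(B) not (holds permit) — fails.
(i) = T AND F = false.
(ii) ≤ 4 hrs duration — not satisfied.
(A) coverage ≥ $50,000 — satisfied.
(B) no prior violation — satisfied.
(C) ≥45 days' notice — not satisfied.
So (iii) is not satisfied (T AND T AND F).
So (a) is not satisfied (F OR F OR F).
(b) not (training certified) — met.
(2): F AND T → false.
(a) start within hours — not satisfied.
(b) not (supervisor present) — satisfied.
(3): F AND T → false.
Overall: F OR F OR F → false.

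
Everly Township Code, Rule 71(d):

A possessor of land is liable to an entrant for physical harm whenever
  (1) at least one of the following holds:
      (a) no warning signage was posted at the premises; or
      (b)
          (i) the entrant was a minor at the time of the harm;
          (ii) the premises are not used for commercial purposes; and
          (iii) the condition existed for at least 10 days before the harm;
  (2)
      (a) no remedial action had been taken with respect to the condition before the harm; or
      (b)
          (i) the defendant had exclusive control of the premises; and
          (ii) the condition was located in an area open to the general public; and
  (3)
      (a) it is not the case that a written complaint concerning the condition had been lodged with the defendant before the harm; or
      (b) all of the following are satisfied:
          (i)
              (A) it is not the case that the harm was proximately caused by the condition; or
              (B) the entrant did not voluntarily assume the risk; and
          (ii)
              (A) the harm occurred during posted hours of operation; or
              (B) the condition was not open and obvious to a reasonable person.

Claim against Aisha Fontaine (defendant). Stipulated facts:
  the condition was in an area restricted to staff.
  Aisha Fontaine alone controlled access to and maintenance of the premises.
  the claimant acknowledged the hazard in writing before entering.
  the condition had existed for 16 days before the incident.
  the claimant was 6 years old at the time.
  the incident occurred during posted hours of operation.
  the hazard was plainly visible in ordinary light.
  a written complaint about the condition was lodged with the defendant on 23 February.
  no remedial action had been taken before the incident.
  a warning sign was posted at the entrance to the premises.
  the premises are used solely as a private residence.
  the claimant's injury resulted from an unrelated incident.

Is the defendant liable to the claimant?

Yes — liable.

(a) no signage posted — not met.
(i) entrant a minor — holds.
(ii) not (commercial use) — satisfied.
(iii) condition ≥10 days old — satisfied.
So (b) is satisfied (T AND T AND T).
(1) = F OR T = true.
(a) no remedial action — met.
(i) exclusive control — satisfied.
(ii) public area — not met.
(b) = T AND F = false.
So (2) is satisfied (T OR F).
(a) not (complaint lodged) — fails.
(A) not (proximate cause) — holds.
(B) no assumed risk — fails.
(i) = T OR F = true.
(A) during posted hours — met.
(B) not open/obvious — not met.
So (ii) is satisfied (T OR F).
(b): T AND T → true.
So (3) is satisfied (F OR T).
Overall: T AND T AND T → true.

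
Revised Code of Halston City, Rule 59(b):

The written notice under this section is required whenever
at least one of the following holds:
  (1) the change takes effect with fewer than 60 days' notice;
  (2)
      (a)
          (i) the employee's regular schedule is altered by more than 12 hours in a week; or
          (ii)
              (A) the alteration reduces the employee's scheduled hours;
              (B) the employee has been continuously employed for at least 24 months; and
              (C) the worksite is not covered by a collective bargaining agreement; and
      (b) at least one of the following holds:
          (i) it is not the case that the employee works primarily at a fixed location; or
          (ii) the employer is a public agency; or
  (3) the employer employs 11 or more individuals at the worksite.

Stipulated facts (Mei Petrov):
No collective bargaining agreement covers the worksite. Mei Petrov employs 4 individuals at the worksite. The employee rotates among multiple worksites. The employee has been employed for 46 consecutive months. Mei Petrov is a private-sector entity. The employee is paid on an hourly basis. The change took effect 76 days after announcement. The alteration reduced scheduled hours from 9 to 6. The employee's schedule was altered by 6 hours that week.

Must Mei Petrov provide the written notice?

(1) < 60 days' notice — not met.
(i) schedule shift > 12h — not satisfied.
(A) hours reduced — satisfied.
(B) tenure ≥ 24 mo. — holds.
(C) no CBA — met.
(ii) = T AND T AND T = true.
So (a) is satisfied (F OR T).
(i) not (fixed location) — holds.
(ii) public agency — not satisfied.
(b): T OR F → true.
So (2) is satisfied (T AND T).
(3) ≥ 11 at site — not satisfied.
Overall: F OR T OR F → true.

Yes — required.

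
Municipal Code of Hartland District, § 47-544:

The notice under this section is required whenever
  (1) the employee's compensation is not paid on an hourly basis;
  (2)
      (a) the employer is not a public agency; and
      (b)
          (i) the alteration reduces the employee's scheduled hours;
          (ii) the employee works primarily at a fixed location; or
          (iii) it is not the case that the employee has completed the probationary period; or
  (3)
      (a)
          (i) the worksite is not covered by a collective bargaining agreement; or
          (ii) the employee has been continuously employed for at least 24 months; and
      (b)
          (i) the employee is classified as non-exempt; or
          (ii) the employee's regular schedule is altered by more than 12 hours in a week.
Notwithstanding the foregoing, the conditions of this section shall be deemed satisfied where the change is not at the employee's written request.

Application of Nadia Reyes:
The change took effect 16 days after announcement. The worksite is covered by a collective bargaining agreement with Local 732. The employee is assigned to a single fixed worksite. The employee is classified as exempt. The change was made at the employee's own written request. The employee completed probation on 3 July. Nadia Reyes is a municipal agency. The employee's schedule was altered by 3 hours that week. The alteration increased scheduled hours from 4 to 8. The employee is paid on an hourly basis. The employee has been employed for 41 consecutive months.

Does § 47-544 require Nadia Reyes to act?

(1) not (hourly-paid) — not met.
(a) not (public agency) — not met.
(i) hours reduced — fails.
(ii) fixed location — met.
(iii) not (past probation) — not satisfied.
So (b) is satisfied (F OR T OR F).
(2): F AND T → false.
(i) no CBA — fails.
(ii) tenure ≥ 24 mo. — satisfied.
So (a) is satisfied (F OR T).
(i) non-exempt — fails.
(ii) schedule shift > 12h — not met.
So (b) is not satisfied (F OR F).
(3): T AND F → false.
So Overall is not satisfied (F OR F OR F).
Exception (not employee-requested) — not satisfied.
Result: main false OR exception false → false.

No — not required.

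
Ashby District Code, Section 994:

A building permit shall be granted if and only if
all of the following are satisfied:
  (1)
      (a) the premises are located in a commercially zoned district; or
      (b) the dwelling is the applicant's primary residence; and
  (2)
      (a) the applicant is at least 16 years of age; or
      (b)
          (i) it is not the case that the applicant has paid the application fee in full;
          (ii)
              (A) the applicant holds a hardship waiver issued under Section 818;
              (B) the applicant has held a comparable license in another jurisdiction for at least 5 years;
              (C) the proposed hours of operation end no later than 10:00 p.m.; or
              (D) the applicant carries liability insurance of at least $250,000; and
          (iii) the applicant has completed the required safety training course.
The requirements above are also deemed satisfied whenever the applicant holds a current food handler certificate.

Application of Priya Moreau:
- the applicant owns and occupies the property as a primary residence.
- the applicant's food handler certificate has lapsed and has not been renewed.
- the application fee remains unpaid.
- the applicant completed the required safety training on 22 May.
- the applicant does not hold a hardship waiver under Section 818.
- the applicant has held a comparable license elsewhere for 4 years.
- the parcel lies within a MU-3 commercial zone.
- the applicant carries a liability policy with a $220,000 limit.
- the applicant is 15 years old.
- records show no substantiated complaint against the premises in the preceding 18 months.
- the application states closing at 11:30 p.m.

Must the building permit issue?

No — denied.

(a) commercially zoned — met.
(b) primary residence — met.
(1) = T OR T = true.
(a) age ≥ 16 — fails.
(i) not (fee paid) — holds.
(A) hardship waiver — not met.
(B) prior license ≥ 5 yr — not met.
(C) closes by 10 p.m. — fails.
(D) insurance ≥ $250,000 — not met.
So (ii) is not satisfied (F OR F OR F OR F).
(iii) safety training — satisfied.
So (b) is not satisfied (T AND F AND T).
So (2) is not satisfied (F OR F).
So Overall is not satisfied (T AND F).
Exception (food handler cert.) — not satisfied.
Result: main false OR exception false → false.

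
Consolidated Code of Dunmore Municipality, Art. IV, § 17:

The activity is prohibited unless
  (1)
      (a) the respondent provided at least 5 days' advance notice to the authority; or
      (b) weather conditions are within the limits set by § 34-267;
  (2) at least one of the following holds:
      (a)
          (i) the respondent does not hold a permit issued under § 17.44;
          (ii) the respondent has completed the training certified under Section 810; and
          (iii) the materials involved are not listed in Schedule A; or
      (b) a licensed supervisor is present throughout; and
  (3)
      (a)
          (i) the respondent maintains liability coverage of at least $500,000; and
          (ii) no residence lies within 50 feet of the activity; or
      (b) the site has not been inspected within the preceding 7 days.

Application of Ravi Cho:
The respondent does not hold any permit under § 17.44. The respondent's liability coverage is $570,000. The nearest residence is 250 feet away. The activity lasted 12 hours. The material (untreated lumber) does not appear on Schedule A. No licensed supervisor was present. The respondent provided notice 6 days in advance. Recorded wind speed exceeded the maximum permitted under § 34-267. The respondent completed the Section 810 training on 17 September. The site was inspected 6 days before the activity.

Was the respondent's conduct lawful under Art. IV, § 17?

Yes — lawful.

(a) ≥5 days' notice — satisfied.
(b) weather ok — not satisfied.
(1): T OR F → true.
(i) not (holds permit) — holds.
(ii) training certified — holds.
(iii) not (Schedule A material) — met.
(a) = T AND T AND T = true.
(b) supervisor present — not satisfied.
(2) = T OR F = true.
(i) coverage ≥ $500,000 — satisfied.
(ii) no residence in 50 ft — met.
So (a) is satisfied (T AND T).
(b) not (site inspected) — not met.
(3) = T OR F = true.
So Overall is satisfied (T AND T AND T).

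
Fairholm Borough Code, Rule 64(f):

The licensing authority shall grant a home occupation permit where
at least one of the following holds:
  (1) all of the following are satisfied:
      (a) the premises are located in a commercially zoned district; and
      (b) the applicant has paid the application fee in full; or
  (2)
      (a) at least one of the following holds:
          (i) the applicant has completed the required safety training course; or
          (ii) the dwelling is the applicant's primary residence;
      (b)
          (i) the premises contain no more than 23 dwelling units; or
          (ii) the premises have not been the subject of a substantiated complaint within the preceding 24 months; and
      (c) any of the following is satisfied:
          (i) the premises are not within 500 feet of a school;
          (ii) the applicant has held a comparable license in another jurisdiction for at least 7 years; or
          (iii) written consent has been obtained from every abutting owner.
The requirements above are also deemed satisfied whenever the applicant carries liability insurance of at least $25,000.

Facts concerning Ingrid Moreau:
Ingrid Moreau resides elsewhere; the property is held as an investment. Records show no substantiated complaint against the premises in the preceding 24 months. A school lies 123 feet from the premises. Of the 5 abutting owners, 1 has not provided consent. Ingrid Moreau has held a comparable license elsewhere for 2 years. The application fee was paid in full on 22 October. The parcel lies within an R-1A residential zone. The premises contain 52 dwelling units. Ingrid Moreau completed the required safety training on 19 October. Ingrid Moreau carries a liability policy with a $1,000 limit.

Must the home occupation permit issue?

No — denied.

(a) commercially zoned — fails.
(b) fee paid — met.
(1): F AND T → false.
(i) safety training — satisfied.
(ii) primary residence — fails.
So (a) is satisfied (T OR F).
(i) ≤ 23 units — not met.
(ii) no complaint in 24 mo. — satisfied.
(b) = F OR T = true.
(i) ≥500 ft from school — fails.
(ii) prior license ≥ 7 yr — not met.
(iii) all abutters consent — not satisfied.
So (c) is not satisfied (F OR F OR F).
(2) = T AND T AND F = false.
Overall = F OR F = false.
Exception (insurance ≥ $25,000) — not satisfied.
Result: main false OR exception false → false.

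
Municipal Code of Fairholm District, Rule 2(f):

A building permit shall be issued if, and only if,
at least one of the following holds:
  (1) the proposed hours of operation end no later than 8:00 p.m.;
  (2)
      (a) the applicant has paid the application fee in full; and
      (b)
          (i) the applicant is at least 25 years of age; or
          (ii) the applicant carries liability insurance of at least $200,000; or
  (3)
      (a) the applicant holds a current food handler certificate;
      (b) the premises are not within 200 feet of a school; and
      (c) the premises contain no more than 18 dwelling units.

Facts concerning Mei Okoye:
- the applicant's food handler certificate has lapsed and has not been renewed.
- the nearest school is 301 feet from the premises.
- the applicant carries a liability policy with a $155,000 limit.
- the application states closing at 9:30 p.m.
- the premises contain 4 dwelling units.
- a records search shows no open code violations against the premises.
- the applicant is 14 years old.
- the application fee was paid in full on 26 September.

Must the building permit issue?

(1) closes by 8 p.m. — fails.
(a) fee paid — satisfied.
(i) age ≥ 25 — not satisfied.
(ii) insurance ≥ $200,000 — fails.
(b) = F OR F = false.
(2) = T AND F = false.
(a) food handler cert. — not satisfied.
(b) ≥200 ft from school — met.
(c) ≤ 18 units — satisfied.
(3) = F AND T AND T = false.
Overall: F OR F OR F → false.

No — denied.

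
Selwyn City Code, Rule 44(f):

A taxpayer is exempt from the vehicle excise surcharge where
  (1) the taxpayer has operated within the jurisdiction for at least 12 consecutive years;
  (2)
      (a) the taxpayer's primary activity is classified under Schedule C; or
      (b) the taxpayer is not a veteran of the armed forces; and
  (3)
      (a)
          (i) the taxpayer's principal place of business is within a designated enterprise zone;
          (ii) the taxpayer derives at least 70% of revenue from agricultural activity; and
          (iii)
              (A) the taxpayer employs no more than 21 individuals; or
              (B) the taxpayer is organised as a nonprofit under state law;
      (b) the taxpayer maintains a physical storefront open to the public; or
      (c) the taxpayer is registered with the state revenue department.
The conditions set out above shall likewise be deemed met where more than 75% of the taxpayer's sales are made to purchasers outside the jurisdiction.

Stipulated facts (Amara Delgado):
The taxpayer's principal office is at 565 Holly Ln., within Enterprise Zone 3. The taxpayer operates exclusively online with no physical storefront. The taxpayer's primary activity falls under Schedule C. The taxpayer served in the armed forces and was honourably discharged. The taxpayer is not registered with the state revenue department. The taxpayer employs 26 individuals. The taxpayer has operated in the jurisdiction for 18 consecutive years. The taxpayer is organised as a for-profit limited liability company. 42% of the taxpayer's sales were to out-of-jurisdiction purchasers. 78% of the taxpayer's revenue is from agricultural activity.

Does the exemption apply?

No — not exempt.

(1) ≥ 12 yrs in jurisdiction — holds.
(a) Schedule C activity — met.
(b) not (veteran) — not met.
(2) = T OR F = true.
(i) in enterprise zone — satisfied.
(ii) ≥70% agricultural — satisfied.
(A) ≤ 21 employees — not met.
(B) nonprofit — fails.
(iii) = F OR F = false.
So (a) is not satisfied (T AND T AND F).
(b) has storefront — fails.
(c) state-registered — fails.
(3) = F OR F OR F = false.
Overall = T AND T AND F = false.
Exception (>75% out-of-jur. sales) — not satisfied.
Result: main false OR exception false → false.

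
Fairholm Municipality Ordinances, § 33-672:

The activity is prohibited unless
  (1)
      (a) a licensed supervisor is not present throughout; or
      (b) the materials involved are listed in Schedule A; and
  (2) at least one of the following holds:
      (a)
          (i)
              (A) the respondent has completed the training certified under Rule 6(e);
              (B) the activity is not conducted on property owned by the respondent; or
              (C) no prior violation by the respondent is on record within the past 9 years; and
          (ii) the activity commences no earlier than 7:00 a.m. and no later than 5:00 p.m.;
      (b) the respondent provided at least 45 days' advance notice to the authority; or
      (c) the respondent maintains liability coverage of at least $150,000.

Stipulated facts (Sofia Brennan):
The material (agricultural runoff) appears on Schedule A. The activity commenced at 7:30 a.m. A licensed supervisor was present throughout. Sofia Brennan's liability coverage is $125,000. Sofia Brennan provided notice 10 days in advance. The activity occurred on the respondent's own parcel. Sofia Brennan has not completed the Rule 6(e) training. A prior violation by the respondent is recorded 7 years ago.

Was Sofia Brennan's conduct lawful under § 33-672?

(a) not (supervisor present) — not met.
(b) Schedule A material — met.
So (1) is satisfied (F OR T).
(A) training certified — not met.
(B) not (own property) — not satisfied.
(C) no prior violation — fails.
So (i) is not satisfied (F OR F OR F).
(ii) start within hours — satisfied.
So (a) is not satisfied (F AND T).
(b) ≥45 days' notice — not met.
(c) coverage ≥ $150,000 — not met.
So (2) is not satisfied (F OR F OR F).
So Overall is not satisfied (T AND F).

No — unlawful.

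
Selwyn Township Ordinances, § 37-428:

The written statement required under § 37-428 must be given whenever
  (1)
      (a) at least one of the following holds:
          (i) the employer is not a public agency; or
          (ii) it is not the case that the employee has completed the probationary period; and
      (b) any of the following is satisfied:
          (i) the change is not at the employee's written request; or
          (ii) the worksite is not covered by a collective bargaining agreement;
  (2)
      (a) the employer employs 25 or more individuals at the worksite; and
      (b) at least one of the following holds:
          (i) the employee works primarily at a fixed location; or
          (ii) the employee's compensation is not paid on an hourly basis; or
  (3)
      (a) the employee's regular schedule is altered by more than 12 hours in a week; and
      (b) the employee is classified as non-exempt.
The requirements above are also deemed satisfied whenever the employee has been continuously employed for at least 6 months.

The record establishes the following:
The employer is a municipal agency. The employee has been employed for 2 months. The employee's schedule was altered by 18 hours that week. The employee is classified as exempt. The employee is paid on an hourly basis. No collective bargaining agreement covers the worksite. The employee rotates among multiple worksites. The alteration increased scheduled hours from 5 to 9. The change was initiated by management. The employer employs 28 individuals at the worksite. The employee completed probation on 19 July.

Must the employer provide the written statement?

(i) not (public agency) — fails.
(ii) not (past probation) — fails.
So (a) is not satisfied (F OR F).
(i) not employee-requested — holds.
(ii) no CBA — holds.
(b) = T OR T = true.
So (1) is not satisfied (F AND T).
(a) ≥ 25 at site — met.
(i) fixed location — fails.
(ii) not (hourly-paid) — not met.
So (b) is not satisfied (F OR F).
(2): T AND F → false.
(a) schedule shift > 12h — satisfied.
(b) non-exempt — not met.
So (3) is not satisfied (T AND F).
Overall = F OR F OR F = false.
Exception (tenure ≥ 6 mo.) — not satisfied.
Result: main false OR exception false → false.

No — not required.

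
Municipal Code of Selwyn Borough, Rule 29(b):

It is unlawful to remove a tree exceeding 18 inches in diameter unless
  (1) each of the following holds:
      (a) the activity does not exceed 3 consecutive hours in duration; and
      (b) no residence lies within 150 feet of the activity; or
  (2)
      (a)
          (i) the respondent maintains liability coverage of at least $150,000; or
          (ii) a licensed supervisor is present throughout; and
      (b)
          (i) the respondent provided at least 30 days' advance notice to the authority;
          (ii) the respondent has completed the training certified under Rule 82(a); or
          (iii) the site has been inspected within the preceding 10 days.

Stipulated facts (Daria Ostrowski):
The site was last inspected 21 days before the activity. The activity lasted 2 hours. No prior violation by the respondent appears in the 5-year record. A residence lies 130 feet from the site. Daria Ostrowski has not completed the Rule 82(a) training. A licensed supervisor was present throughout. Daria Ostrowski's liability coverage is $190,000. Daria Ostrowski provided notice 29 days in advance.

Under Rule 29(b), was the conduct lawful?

(a) ≤ 3 hrs duration — satisfied.
(b) no residence in 150 ft — not satisfied.
(1): T AND F → false.
(i) coverage ≥ $150,000 — met.
(ii) supervisor present — met.
(a) = T OR T = true.
(i) ≥30 days' notice — fails.
(ii) training certified — not satisfied.
(iii) site inspected — not satisfied.
So (b) is not satisfied (F OR F OR F).
So (2) is not satisfied (T AND F).
So Overall is not satisfied (F OR F).

No — unlawful.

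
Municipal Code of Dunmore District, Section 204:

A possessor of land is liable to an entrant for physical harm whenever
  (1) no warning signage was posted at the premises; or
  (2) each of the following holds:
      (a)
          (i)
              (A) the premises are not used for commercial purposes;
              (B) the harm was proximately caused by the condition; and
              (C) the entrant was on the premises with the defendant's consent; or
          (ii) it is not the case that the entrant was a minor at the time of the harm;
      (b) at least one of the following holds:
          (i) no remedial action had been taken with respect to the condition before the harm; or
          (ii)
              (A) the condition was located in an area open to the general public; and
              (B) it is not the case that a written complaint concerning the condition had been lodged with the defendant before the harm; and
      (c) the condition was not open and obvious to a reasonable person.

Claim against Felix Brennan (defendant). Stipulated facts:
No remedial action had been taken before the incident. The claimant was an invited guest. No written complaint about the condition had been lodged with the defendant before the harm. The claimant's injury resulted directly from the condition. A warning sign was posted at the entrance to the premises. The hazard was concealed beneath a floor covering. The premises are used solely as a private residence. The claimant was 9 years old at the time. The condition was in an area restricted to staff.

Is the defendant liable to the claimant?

(1) no signage posted — not met.
(A) not (commercial use) — satisfied.
(B) proximate cause — holds.
(C) consent to enter — holds.
(i): T AND T AND T → true.
(ii) not (entrant a minor) — not satisfied.
So (a) is satisfied (T OR F).
(i) no remedial action — met.
(A) public area — not met.
(B) not (complaint lodged) — satisfied.
So (ii) is not satisfied (F AND T).
So (b) is satisfied (T OR F).
(c) not open/obvious — met.
So (2) is satisfied (T AND T AND T).
So Overall is satisfied (F OR T).

Yes — liable.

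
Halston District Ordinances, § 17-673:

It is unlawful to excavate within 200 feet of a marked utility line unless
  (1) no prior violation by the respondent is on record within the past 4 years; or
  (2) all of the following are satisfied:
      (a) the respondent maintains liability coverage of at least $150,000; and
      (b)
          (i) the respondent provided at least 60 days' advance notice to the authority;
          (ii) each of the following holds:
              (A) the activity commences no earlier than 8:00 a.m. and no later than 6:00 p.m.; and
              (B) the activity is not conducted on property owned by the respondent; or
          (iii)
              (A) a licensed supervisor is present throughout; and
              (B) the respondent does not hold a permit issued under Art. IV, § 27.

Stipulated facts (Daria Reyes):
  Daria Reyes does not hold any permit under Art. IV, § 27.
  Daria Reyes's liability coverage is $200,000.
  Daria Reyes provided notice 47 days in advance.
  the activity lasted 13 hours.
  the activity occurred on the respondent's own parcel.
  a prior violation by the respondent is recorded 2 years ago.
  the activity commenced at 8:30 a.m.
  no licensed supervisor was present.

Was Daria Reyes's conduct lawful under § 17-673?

(1) no prior violation — not satisfied.
(a) coverage ≥ $150,000 — met.
(i) ≥60 days' notice — fails.
(A) start within hours — holds.
(B) not (own property) — not met.
(ii) = T AND F = false.
(A) supervisor present — fails.
(B) not (holds permit) — satisfied.
So (iii) is not satisfied (F AND T).
So (b) is not satisfied (F OR F OR F).
So (2) is not satisfied (T AND F).
So Overall is not satisfied (F OR F).

No — unlawful.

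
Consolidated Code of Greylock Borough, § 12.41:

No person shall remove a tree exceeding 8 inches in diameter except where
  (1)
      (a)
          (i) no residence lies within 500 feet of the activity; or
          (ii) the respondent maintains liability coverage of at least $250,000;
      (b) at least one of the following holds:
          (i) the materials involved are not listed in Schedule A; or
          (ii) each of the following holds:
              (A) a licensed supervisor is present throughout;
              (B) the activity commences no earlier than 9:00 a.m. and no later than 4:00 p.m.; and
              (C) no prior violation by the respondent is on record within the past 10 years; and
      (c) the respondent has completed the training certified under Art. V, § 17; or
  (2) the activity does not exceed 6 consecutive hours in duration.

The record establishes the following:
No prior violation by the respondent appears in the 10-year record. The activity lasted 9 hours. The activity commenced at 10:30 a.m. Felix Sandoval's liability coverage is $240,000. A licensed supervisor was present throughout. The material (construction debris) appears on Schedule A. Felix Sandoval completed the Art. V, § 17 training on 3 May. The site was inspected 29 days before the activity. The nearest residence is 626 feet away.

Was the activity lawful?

(i) no residence in 500 ft — satisfied.
(ii) coverage ≥ $250,000 — not satisfied.
(a): T OR F → true.
(i) not (Schedule A material) — not met.
(A) supervisor present — holds.
(B) start within hours — satisfied.
(C) no prior violation — holds.
So (ii) is satisfied (T AND T AND T).
So (b) is satisfied (F OR T).
(c) training certified — met.
So (1) is satisfied (T AND T AND T).
(2) ≤ 6 hrs duration — not met.
So Overall is satisfied (T OR F).

Yes — lawful.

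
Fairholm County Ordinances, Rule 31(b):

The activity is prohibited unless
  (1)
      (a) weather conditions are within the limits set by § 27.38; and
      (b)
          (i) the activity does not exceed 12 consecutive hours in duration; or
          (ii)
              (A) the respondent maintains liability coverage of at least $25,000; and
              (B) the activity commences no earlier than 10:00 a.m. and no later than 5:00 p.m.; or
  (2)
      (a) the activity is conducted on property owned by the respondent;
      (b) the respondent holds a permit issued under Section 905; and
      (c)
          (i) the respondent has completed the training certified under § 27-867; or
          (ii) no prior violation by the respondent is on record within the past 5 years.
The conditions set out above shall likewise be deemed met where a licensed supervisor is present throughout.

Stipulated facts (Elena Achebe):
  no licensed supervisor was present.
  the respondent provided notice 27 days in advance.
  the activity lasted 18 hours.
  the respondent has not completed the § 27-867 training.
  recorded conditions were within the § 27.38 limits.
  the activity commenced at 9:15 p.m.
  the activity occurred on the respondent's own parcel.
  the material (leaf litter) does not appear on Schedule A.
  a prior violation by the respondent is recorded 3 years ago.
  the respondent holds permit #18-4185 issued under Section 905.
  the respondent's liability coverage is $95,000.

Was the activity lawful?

No — unlawful.

(a) weather ok — met.
(i) ≤ 12 hrs duration — fails.
(A) coverage ≥ $25,000 — holds.
(B) start within hours — not satisfied.
So (ii) is not satisfied (T AND F).
(b) = F OR F = false.
So (1) is not satisfied (T AND F).
(a) own property — holds.
(b) holds permit — met.
(i) training certified — fails.
(ii) no prior violation — not satisfied.
(c) = F OR F = false.
So (2) is not satisfied (T AND T AND F).
Overall: F OR F → false.
Exception (supervisor present) — not satisfied.
Result: main false OR exception false → false.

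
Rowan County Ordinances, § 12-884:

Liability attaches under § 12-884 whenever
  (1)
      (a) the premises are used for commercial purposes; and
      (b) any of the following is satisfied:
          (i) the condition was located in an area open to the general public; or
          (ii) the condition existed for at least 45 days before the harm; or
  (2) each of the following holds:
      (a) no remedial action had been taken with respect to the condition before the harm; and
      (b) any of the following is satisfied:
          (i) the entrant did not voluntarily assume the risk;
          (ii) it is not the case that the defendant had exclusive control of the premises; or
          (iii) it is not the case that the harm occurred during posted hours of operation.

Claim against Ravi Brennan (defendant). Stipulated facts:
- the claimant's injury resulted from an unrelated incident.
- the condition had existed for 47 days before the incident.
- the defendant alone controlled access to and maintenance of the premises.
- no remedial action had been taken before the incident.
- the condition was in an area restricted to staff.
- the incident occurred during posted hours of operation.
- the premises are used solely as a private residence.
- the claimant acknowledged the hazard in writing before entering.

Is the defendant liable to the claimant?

No — not liable.

(a) commercial use — not met.
(i) public area — not satisfied.
(ii) condition ≥45 days old — satisfied.
So (b) is satisfied (F OR T).
(1) = F AND T = false.
(a) no remedial action — satisfied.
(i) no assumed risk — not met.
(ii) not (exclusive control) — fails.
(iii) not (during posted hours) — not satisfied.
(b) = F OR F OR F = false.
(2): T AND F → false.
Overall: F OR F → false.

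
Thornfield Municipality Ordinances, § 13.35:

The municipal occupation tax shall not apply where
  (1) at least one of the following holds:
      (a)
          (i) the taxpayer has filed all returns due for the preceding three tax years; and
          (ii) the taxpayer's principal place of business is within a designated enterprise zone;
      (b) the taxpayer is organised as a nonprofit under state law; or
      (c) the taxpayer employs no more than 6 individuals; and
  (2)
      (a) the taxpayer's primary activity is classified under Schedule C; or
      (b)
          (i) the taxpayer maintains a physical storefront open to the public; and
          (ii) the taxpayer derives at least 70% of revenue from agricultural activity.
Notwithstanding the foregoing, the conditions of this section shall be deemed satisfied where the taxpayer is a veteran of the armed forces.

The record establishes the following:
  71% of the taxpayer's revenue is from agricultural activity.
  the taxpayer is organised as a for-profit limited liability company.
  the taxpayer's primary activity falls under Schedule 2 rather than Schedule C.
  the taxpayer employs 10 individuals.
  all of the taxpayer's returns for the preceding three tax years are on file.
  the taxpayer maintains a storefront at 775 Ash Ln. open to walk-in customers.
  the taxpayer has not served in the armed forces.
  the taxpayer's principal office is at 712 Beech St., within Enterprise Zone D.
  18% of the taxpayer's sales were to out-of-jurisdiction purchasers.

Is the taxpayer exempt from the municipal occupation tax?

(i) returns current — met.
(ii) in enterprise zone — holds.
(a): T AND T → true.
(b) nonprofit — not satisfied.
(c) ≤ 6 employees — fails.
(1) = T OR F OR F = true.
(a) Schedule C activity — fails.
(i) has storefront — met.
(ii) ≥70% agricultural — holds.
(b): T AND T → true.
(2): F OR T → true.
Overall = T AND T = true.
Exception (veteran) — not satisfied.
Result: main true OR exception false → true.

Yes — exempt.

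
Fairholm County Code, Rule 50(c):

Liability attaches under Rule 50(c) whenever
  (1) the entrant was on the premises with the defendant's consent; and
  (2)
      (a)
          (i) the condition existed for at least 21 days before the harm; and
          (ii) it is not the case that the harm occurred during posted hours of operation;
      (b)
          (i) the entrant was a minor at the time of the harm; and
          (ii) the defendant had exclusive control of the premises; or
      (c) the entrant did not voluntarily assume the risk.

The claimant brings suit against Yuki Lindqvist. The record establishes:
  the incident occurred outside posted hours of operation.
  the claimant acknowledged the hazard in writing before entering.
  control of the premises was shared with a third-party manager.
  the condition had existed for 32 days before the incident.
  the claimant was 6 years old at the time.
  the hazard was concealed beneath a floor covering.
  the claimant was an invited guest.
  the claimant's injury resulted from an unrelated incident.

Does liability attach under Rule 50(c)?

Yes — liable.

(1) consent to enter — holds.
(i) condition ≥21 days old — satisfied.
(ii) not (during posted hours) — met.
(a): T AND T → true.
(i) entrant a minor — met.
(ii) exclusive control — not satisfied.
(b) = T AND F = false.
(c) no assumed risk — fails.
(2) = T OR F OR F = true.
So Overall is satisfied (T AND T).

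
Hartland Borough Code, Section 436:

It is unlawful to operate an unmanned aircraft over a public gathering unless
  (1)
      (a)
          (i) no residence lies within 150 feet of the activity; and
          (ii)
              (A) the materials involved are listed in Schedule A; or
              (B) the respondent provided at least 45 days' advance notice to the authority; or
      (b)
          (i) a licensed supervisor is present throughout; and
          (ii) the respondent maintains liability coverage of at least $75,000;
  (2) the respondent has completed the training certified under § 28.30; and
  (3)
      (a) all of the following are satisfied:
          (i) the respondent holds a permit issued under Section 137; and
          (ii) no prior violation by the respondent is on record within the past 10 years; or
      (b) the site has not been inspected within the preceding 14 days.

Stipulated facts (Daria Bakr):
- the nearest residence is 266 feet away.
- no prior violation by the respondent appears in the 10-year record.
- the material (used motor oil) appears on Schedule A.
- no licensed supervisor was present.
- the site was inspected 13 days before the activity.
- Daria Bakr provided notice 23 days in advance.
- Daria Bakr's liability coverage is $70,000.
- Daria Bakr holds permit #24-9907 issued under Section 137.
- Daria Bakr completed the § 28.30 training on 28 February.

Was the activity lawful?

Yes — lawful.

(i) no residence in 150 ft — satisfied.
(A) Schedule A material — satisfied.
(B) ≥45 days' notice — not met.
(ii) = T OR F = true.
So (a) is satisfied (T AND T).
(i) supervisor present — not satisfied.
(ii) coverage ≥ $75,000 — not met.
(b) = F AND F = false.
(1): T OR F → true.
(2) training certified — met.
(i) holds permit — met.
(ii) no prior violation — holds.
(a) = T AND T = true.
(b) not (site inspected) — not met.
So (3) is satisfied (T OR F).
So Overall is satisfied (T AND T AND T).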